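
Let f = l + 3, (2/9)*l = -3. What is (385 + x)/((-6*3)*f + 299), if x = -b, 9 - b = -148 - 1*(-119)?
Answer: 347/488 ≈ 0.71107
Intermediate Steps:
l = -27/2 (l = (9/2)*(-3) = -27/2 ≈ -13.500)
b = 38 (b = 9 - (-148 - 1*(-119)) = 9 - (-148 + 119) = 9 - 1*(-29) = 9 + 29 = 38)
x = -38 (x = -1*38 = -38)
f = -21/2 (f = -27/2 + 3 = -21/2 ≈ -10.500)
(385 + x)/((-6*3)*f + 299) = (385 - 38)/(-6*3*(-21/2) + 299) = 347/(-18*(-21/2) + 299) = 347/(189 + 299) = 347/488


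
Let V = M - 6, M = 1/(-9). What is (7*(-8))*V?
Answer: 3080/9 ≈ 342.22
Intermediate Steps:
M = -⅑ ≈ -0.11111
V = -55/9 (V = -⅑ - 6 = -55/9 ≈ -6.1111)
(7*(-8))*V = (7*(-8))*(-55/9) = -56*(-55/9) = 3080/9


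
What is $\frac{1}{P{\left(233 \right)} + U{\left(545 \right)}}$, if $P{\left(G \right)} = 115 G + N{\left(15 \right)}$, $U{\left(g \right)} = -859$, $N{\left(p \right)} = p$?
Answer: $\frac{1}{25951} \approx 3.8534 \cdot 10^{-5}$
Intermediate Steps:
$P{\left(G \right)} = 15 + 115 G$ ($P{\left(G \right)} = 115 G + 15 = 15 + 115 G$)
$\frac{1}{P{\left(233 \right)} + U{\left(545 \right)}} = \frac{1}{\left(15 + 115 \cdot 233\right) - 859} = \frac{1}{\left(15 + 26795\right) - 859} = \frac{1}{26810 - 859} = \frac{1}{25951}$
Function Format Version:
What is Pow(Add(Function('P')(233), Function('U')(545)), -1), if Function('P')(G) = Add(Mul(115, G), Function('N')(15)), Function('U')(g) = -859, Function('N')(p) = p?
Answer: Rational(1, 25951) ≈ 3.8534e-5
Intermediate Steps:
Function('P')(G) = Add(15, Mul(115, G)) (Function('P')(G) = Add(Mul(115, G), 15) = Add(15, Mul(115, G)))
Pow(Add(Function('P')(233), Function('U')(545)), -1) = Pow(Add(Add(15, Mul(115, 233)), -859), -1) = Pow(Add(Add(15, 26795), -859), -1) = Pow(Add(26810, -859), -1) = Pow(25951, -1) = Rational(1, 25951)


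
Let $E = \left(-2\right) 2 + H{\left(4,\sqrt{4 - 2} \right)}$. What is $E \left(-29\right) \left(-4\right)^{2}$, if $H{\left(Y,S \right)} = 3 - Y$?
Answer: $2320$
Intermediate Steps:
$E = -5$ ($E = \left(-2\right) 2 + \left(3 - 4\right) = -4 + \left(3 - 4\right) = -4 - 1 = -5$)
$E \left(-29\right) \left(-4\right)^{2} = \left(-5\right) \left(-29\right) \left(-4\right)^{2} = 145 \cdot 16 = 2320$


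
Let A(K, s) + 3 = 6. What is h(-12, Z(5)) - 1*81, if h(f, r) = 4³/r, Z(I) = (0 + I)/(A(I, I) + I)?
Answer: 107/5 ≈ 21.400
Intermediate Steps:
A(K, s) = 3 (A(K, s) = -3 + 6 = 3)
Z(I) = I/(3 + I) (Z(I) = (0 + I)/(3 + I) = I/(3 + I))
h(f, r) = 64/r
h(-12, Z(5)) - 1*81 = 64/((5/(3 + 5))) - 1*81 = 64/((5/8)) - 81 = 64/((5*(⅛))) - 81 = 64/(5/8) - 81 = 64*(8/5) - 81 = 512/5 - 81 = 107/5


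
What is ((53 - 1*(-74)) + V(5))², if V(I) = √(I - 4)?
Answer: 16384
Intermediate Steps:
V(I) = √(-4 + I)
((53 - 1*(-74)) + V(5))² = ((53 - 1*(-74)) + √(-4 + 5))² = ((53 + 74) + √1)² = (127 + 1)² = 128² = 16384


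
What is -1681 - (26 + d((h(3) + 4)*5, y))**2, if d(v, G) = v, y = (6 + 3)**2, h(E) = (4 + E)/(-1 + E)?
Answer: -22853/4 ≈ -5713.3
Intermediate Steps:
h(E) = (4 + E)/(-1 + E)
y = 81 (y = 9**2 = 81)
-1681 - (26 + d((h(3) + 4)*5, y))**2 = -1681 - (26 + ((4 + 3)/(-1 + 3) + 4)*5)**2 = -1681 - (26 + (7/2 + 4)*5)**2 = -1681 - (26 + (15/2)*5)**2 = -1681 - (26 + 75/2)**2 = -1681 - (127/2)**2 = -1681 - 1*16129/4 = -1681 - 16129/4 = -22853/4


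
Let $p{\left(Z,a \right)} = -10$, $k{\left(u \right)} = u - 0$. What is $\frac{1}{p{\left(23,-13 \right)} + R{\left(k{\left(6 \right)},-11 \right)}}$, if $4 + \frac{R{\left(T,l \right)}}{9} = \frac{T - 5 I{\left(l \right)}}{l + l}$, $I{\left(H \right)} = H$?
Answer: $- \frac{22}{1561} \approx -0.014094$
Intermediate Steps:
$k{\left(u \right)} = u$ ($k{\left(u \right)} = u + 0 = u$)
$R{\left(T,l \right)} = -36 + \frac{9 \left(T - 5 l\right)}{2 l}$ ($R{\left(T,l \right)} = -36 + 9 \frac{T - 5 l}{l + l} = -36 + 9 \frac{T - 5 l}{2 l} = -36 + \frac{9 \left(T - 5 l\right)}{2 l}$)
$\frac{1}{p{\left(23,-13 \right)} + R{\left(k{\left(6 \right)},-11 \right)}} = \frac{1}{-10 + \frac{9 \left(6 - -143\right)}{2 \left(-11\right)}} = \frac{1}{-10 + \frac{9}{2} \left(- \frac{1}{11}\right) \left(6 + 143\right)} = \frac{1}{-10 + \frac{9}{2} \left(- \frac{1}{11}\right) 149} = \frac{1}{-10 - \frac{1341}{22}} = \frac{1}{- \frac{1561}{22}} = - \frac{22}{1561}$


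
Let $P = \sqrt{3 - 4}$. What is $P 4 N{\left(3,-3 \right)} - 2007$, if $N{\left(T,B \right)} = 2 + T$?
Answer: $-2007 + 20 i \approx -2007.0 + 20.0 i$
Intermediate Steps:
$P = i$ ($P = \sqrt{-1} = i \approx 1.0 i$)
$P 4 N{\left(3,-3 \right)} - 2007 = i 4 \left(2 + 3\right) - 2007 = 4 i 5 - 2007 = 20 i - 2007 = -2007 + 20 i$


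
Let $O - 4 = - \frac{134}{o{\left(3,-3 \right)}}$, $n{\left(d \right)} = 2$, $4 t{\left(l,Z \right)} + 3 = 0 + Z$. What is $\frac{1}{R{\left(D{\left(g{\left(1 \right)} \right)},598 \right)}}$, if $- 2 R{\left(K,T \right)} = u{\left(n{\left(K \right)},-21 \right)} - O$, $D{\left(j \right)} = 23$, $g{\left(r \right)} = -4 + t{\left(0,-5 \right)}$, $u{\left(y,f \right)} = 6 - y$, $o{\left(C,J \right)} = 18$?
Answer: $- \frac{18}{67} \approx -0.26866$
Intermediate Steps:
$t{\left(l,Z \right)} = - \frac{3}{4} + \frac{Z}{4}$ ($t{\left(l,Z \right)} = - \frac{3}{4} + \frac{0 + Z}{4} = - \frac{3}{4} + \frac{Z}{4}$)
$g{\left(r \right)} = -6$ ($g{\left(r \right)} = -4 + \left(- \frac{3}{4} + \frac{1}{4} \left(-5\right)\right) = -4 - 2 = -6$)
$O = - \frac{31}{9}$ ($O = 4 - \frac{134}{18} = 4 - \frac{67}{9} = - \frac{31}{9} \approx -3.4444$)
$R{\left(K,T \right)} = - \frac{67}{18}$ ($R{\left(K,T \right)} = - \frac{\left(6 - 2\right) - - \frac{31}{9}}{2} = - \frac{\left(6 - 2\right) + \frac{31}{9}}{2} = - \frac{4 + \frac{31}{9}}{2} = \left(- \frac{1}{2}\right) \frac{67}{9} = - \frac{67}{18}$)
$\frac{1}{R{\left(D{\left(g{\left(1 \right)} \right)},598 \right)}} = \frac{1}{- \frac{67}{18}} = - \frac{18}{67}$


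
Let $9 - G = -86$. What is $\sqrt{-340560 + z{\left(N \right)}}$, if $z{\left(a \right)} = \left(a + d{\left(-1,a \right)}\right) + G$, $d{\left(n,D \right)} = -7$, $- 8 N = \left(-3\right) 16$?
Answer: $i \sqrt{340466} \approx 583.49 i$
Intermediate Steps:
$G = 95$ ($G = 9 - -86 = 9 + 86 = 95$)
$N = 6$ ($N = - \frac{\left(-3\right) 16}{8} = \left(- \frac{1}{8}\right) \left(-48\right) = 6$)
$z{\left(a \right)} = 88 + a$ ($z{\left(a \right)} = \left(a - 7\right) + 95 = \left(-7 + a\right) + 95 = 88 + a$)
$\sqrt{-340560 + z{\left(N \right)}} = \sqrt{-340560 + \left(88 + 6\right)} = \sqrt{-340560 + 94} = \sqrt{-340466} = i \sqrt{340466}$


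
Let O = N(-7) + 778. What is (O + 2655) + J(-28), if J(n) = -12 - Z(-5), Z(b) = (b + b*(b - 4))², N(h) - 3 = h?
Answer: 1817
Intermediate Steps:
N(h) = 3 + h
O = 774 (O = (3 - 7) + 778 = -4 + 778 = 774)
Z(b) = (b + b*(-4 + b))²
J(n) = -1612 (J(n) = -12 - (-5)²*(-3 - 5)² = -12 - 25*(-8)² = -12 - 25*64 = -12 - 1*1600 = -12 - 1600 = -1612)
(O + 2655) + J(-28) = (774 + 2655) - 1612 = 3429 - 1612 = 1817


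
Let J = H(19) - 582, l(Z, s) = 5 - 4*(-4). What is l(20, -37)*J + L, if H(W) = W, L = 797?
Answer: -11026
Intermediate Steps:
l(Z, s) = 21 (l(Z, s) = 5 + 16 = 21)
J = -563 (J = 19 - 582 = -563)
l(20, -37)*J + L = 21*(-563) + 797 = -11823 + 797 = -11026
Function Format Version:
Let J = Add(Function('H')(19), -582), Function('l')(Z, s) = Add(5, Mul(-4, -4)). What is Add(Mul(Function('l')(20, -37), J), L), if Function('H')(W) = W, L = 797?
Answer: -11026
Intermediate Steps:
Function('l')(Z, s) = 21 (Function('l')(Z, s) = Add(5, 16) = 21)
J = -563 (J = Add(19, -582) = -563)
Add(Mul(Function('l')(20, -37), J), L) = Add(Mul(21, -563), 797) = Add(-11823, 797) = -11026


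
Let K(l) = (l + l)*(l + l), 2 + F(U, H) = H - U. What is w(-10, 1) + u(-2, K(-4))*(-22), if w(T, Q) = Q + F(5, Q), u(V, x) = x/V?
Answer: 699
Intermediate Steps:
F(U, H) = -2 + H - U (F(U, H) = -2 + (H - U) = -2 + H - U)
K(l) = 4*l² (K(l) = (2*l)*(2*l) = 4*l²)
w(T, Q) = -7 + 2*Q (w(T, Q) = Q + (-2 + Q - 1*5) = Q + (-2 + Q - 5) = Q + (-7 + Q) = -7 + 2*Q)
w(-10, 1) + u(-2, K(-4))*(-22) = (-7 + 2*1) + ((4*(-4)²)/(-2))*(-22) = (-7 + 2) + ((4*16)*(-½))*(-22) = -5 + (64*(-½))*(-22) = -5 - 32*(-22) = -5 + 704 = 699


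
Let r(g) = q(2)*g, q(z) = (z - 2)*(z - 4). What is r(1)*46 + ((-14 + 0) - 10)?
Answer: -24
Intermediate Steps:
q(z) = (-4 + z)*(-2 + z) (q(z) = (-2 + z)*(-4 + z) = (-4 + z)*(-2 + z))
r(g) = 0 (r(g) = (8 + 2² - 6*2)*g = (8 + 4 - 12)*g = 0*g = 0)
r(1)*46 + ((-14 + 0) - 10) = 0*46 + ((-14 + 0) - 10) = 0 + (-14 - 10) = 0 - 24 = -24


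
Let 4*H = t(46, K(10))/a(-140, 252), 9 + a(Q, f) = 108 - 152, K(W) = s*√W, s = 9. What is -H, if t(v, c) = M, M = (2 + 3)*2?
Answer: 5/106 ≈ 0.047170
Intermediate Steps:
K(W) = 9*√W
M = 10 (M = 5*2 = 10)
t(v, c) = 10
a(Q, f) = -53 (a(Q, f) = -9 + (108 - 152) = -9 - 44 = -53)
H = -5/106 (H = (10/(-53))/4 = (10*(-1/53))/4 = (¼)*(-10/53) = -5/106 ≈ -0.047170)
-H = -1*(-5/106) = 5/106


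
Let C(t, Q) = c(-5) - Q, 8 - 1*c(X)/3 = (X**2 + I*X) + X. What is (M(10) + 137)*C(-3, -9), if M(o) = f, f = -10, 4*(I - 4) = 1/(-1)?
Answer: 14859/4 ≈ 3714.8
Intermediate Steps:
I = 15/4 (I = 4 + (1/(-1))/4 = 4 + (1*(-1))/4 = 4 + (1/4)*(-1) = 4 - 1/4 = 15/4 ≈ 3.7500)
c(X) = 24 - 3*X**2 - 57*X/4 (c(X) = 24 - 3*((X**2 + 15*X/4) + X) = 24 - 3*(X**2 + 19*X/4) = 24 + (-3*X**2 - 57*X/4) = 24 - 3*X**2 - 57*X/4)
M(o) = -10
C(t, Q) = 81/4 - Q (C(t, Q) = (24 - 3*(-5)**2 - 57/4*(-5)) - Q = (24 - 3*25 + 285/4) - Q = (24 - 75 + 285/4) - Q = 81/4 - Q)
(M(10) + 137)*C(-3, -9) = (-10 + 137)*(81/4 - 1*(-9)) = 127*(81/4 + 9) = 127*(117/4) = 14859/4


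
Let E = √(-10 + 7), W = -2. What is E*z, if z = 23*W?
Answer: -46*I*√3 ≈ -79.674*I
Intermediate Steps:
z = -46 (z = 23*(-2) = -46)
E = I*√3 (E = √(-3) = I*√3 ≈ 1.732*I)
E*z = (I*√3)*(-46) = -46*I*√3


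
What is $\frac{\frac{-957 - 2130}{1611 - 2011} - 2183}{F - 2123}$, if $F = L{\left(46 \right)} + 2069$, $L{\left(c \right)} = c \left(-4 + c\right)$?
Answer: $- \frac{870113}{751200} \approx -1.1583$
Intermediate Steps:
$F = 4001$ ($F = 46 \left(-4 + 46\right) + 2069 = 46 \cdot 42 + 2069 = 1932 + 2069 = 4001$)
$\frac{\frac{-957 - 2130}{1611 - 2011} - 2183}{F - 2123} = \frac{\frac{-957 - 2130}{1611 - 2011} - 2183}{4001 - 2123} = \frac{- \frac{3087}{-400} - 2183}{1878} = \left(\left(-3087\right) \left(- \frac{1}{400}\right) - 2183\right) \frac{1}{1878} = \left(\frac{3087}{400} - 2183\right) \frac{1}{1878} = \left(- \frac{870113}{400}\right) \frac{1}{1878} = - \frac{870113}{751200}$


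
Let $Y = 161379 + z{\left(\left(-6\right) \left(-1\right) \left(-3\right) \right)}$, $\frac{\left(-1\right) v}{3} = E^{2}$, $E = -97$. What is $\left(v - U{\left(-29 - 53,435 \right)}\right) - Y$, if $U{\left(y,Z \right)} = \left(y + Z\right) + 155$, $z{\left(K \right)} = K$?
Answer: $-190096$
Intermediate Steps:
$U{\left(y,Z \right)} = 155 + Z + y$ ($U{\left(y,Z \right)} = \left(Z + y\right) + 155 = 155 + Z + y$)
$v = -28227$ ($v = - 3 \left(-97\right)^{2} = \left(-3\right) 9409 = -28227$)
$Y = 161361$ ($Y = 161379 + \left(-6\right) \left(-1\right) \left(-3\right) = 161379 + 6 \left(-3\right) = 161379 - 18 = 161361$)
$\left(v - U{\left(-29 - 53,435 \right)}\right) - Y = \left(-28227 - \left(155 + 435 - 82\right)\right) - 161361 = \left(-28227 - 508\right) - 161361 = -28735 - 161361 = -190096$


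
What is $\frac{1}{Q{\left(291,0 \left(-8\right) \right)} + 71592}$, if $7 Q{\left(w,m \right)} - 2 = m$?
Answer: $\frac{7}{501146} \approx 1.3968 \cdot 10^{-5}$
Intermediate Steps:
$Q{\left(w,m \right)} = \frac{2}{7} + \frac{m}{7}$
$\frac{1}{Q{\left(291,0 \left(-8\right) \right)} + 71592} = \frac{1}{\left(\frac{2}{7} + \frac{0 \left(-8\right)}{7}\right) + 71592} = \frac{1}{\left(\frac{2}{7} + \frac{1}{7} \cdot 0\right) + 71592} = \frac{1}{\left(\frac{2}{7} + 0\right) + 71592} = \frac{1}{\frac{2}{7} + 71592} = \frac{1}{\frac{501146}{7}} = \frac{7}{501146}$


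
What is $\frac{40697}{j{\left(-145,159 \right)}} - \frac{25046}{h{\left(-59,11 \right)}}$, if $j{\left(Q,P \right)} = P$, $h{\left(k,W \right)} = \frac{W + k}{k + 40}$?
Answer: $- \frac{12285085}{1272} \approx -9658.1$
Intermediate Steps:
$h{\left(k,W \right)} = \frac{W + k}{40 + k}$
$\frac{40697}{j{\left(-145,159 \right)}} - \frac{25046}{h{\left(-59,11 \right)}} = \frac{40697}{159} - \frac{25046}{\frac{1}{40 - 59} \left(11 - 59\right)} = 40697 \cdot \frac{1}{159} - \frac{25046}{\frac{1}{-19} \left(-48\right)} = \frac{40697}{159} - \frac{25046}{\left(- \frac{1}{19}\right) \left(-48\right)} = \frac{40697}{159} - \frac{25046}{\frac{48}{19}} = \frac{40697}{159} - \frac{237937}{24} = - \frac{12285085}{1272}$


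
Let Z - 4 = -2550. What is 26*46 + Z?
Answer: -1350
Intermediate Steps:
Z = -2546 (Z = 4 - 2550 = -2546)
26*46 + Z = 26*46 - 2546 = 1196 - 2546 = -1350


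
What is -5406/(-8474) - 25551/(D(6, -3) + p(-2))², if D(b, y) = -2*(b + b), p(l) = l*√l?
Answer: 51*(5088*√2 + 2092633*I)/(33896*(-71*I + 12*√2)) ≈ -41.915 + 10.171*I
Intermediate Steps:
p(l) = l^(3/2)
D(b, y) = -4*b
-5406/(-8474) - 25551/(D(6, -3) + p(-2))² = -5406/(-8474) - 25551/(-4*6 + (-2)^(3/2))² = -5406*(-1/8474) - 25551/(-24 - 2*I*√2)² = 2703/4237 - 25551/(-24 - 2*I*√2)²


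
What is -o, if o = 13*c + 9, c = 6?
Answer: -87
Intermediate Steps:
o = 87 (o = 13*6 + 9 = 78 + 9 = 87)
-o = -1*87 = -87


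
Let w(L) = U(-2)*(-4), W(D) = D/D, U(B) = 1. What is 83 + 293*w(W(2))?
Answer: -1089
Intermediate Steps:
W(D) = 1
w(L) = -4 (w(L) = 1*(-4) = -4)
83 + 293*w(W(2)) = 83 + 293*(-4) = 83 - 1172 = -1089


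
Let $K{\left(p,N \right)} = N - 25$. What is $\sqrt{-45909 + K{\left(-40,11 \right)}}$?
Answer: $i \sqrt{45923} \approx 214.3 i$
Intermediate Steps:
$K{\left(p,N \right)} = -25 + N$ ($K{\left(p,N \right)} = N - 25 = -25 + N$)
$\sqrt{-45909 + K{\left(-40,11 \right)}} = \sqrt{-45909 + \left(-25 + 11\right)} = \sqrt{-45909 - 14} = \sqrt{-45923} = i \sqrt{45923}$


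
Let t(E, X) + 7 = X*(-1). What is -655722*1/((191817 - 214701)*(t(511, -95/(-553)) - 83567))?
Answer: -60435711/176269795838 ≈ -0.00034286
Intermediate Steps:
t(E, X) = -7 - X (t(E, X) = -7 + X*(-1) = -7 - X)
-655722*1/((191817 - 214701)*(t(511, -95/(-553)) - 83567)) = -655722*1/((191817 - 214701)*((-7 - (-95)/(-553)) - 83567)) = -655722*(-1/(22884*((-7 - (-95)*(-1)/553) - 83567))) = -655722*(-1/(22884*((-7 - 1*95/553) - 83567))) = -655722*(-1/(22884*((-7 - 95/553) - 83567))) = -655722*(-1/(22884*(-3966/553 - 83567))) = -655722/((-46216517/553*(-22884))) = -655722/1057618775028/553 = -655722*553/1057618775028 = -60435711/176269795838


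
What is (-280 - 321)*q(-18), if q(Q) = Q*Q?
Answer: -194724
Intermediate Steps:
q(Q) = Q²
(-280 - 321)*q(-18) = (-280 - 321)*(-18)² = -601*324 = -194724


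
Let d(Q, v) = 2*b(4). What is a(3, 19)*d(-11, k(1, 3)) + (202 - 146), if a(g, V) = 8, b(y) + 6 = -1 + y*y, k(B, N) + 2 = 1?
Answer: 200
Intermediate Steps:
k(B, N) = -1 (k(B, N) = -2 + 1 = -1)
b(y) = -7 + y² (b(y) = -6 + (-1 + y*y) = -6 + (-1 + y²) = -7 + y²)
d(Q, v) = 18 (d(Q, v) = 2*(-7 + 4²) = 2*(-7 + 16) = 2*9 = 18)
a(3, 19)*d(-11, k(1, 3)) + (202 - 146) = 8*18 + (202 - 146) = 144 + 56 = 200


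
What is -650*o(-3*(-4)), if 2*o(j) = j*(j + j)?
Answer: -93600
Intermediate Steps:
o(j) = j**2 (o(j) = (j*(j + j))/2 = (j*(2*j))/2 = (2*j**2)/2 = j**2)
-650*o(-3*(-4)) = -650*(-3*(-4))**2 = -650*12**2 = -650*144 = -93600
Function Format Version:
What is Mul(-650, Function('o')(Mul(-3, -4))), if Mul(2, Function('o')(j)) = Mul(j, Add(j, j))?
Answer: -93600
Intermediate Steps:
Function('o')(j) = Pow(j, 2) (Function('o')(j) = Mul(Rational(1, 2), Mul(j, Add(j, j))) = Mul(Rational(1, 2), Mul(j, Mul(2, j))) = Mul(Rational(1, 2), Mul(2, Pow(j, 2))) = Pow(j, 2))
Mul(-650, Function('o')(Mul(-3, -4))) = Mul(-650, Pow(Mul(-3, -4), 2)) = Mul(-650, Pow(12, 2)) = Mul(-650, 144) = -93600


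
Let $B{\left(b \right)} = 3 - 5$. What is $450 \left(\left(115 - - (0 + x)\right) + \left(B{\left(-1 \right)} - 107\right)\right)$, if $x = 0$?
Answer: $2700$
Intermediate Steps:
$B{\left(b \right)} = -2$
$450 \left(\left(115 - - (0 + x)\right) + \left(B{\left(-1 \right)} - 107\right)\right) = 450 \left(\left(115 - - (0 + 0)\right) - 109\right) = 450 \left(\left(115 - \left(-1\right) 0\right) - 109\right) = 450 \left(\left(115 - 0\right) - 109\right) = 450 \left(\left(115 + 0\right) - 109\right) = 450 \left(115 - 109\right) = 450 \cdot 6 = 2700$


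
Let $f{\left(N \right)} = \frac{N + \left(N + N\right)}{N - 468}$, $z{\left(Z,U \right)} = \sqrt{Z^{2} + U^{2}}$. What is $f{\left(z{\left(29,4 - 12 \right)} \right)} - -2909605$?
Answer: $\frac{634640130280}{218119} - \frac{1404 \sqrt{905}}{218119} \approx 2.9096 \cdot 10^{6}$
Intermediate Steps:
$z{\left(Z,U \right)} = \sqrt{U^{2} + Z^{2}}$
$f{\left(N \right)} = \frac{3 N}{-468 + N}$ ($f{\left(N \right)} = \frac{N + 2 N}{-468 + N} = \frac{3 N}{-468 + N}$)
$f{\left(z{\left(29,4 - 12 \right)} \right)} - -2909605 = \frac{3 \sqrt{\left(4 - 12\right)^{2} + 29^{2}}}{-468 + \sqrt{\left(4 - 12\right)^{2} + 29^{2}}} - -2909605 = \frac{3 \sqrt{\left(4 - 12\right)^{2} + 841}}{-468 + \sqrt{\left(4 - 12\right)^{2} + 841}} + 2909605 = \frac{3 \sqrt{\left(-8\right)^{2} + 841}}{-468 + \sqrt{\left(-8\right)^{2} + 841}} + 2909605 = \frac{3 \sqrt{64 + 841}}{-468 + \sqrt{64 + 841}} + 2909605 = \frac{3 \sqrt{905}}{-468 + \sqrt{905}} + 2909605 = 2909605 + \frac{3 \sqrt{905}}{-468 + \sqrt{905}}$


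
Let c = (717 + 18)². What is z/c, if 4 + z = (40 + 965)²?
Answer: 1010021/540225 ≈ 1.8696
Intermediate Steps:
c = 540225 (c = 735² = 540225)
z = 1010021 (z = -4 + (40 + 965)² = -4 + 1005² = -4 + 1010025 = 1010021)
z/c = 1010021/540225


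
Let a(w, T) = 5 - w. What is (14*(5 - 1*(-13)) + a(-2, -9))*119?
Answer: 30821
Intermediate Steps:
(14*(5 - 1*(-13)) + a(-2, -9))*119 = (14*(5 - 1*(-13)) + (5 - 1*(-2)))*119 = (14*(5 + 13) + (5 + 2))*119 = (14*18 + 7)*119 = (252 + 7)*119 = 259*119 = 30821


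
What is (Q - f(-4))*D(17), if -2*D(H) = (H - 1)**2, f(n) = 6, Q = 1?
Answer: 640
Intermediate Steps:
D(H) = -(-1 + H)**2/2 (D(H) = -(H - 1)**2/2 = -(-1 + H)**2/2)
(Q - f(-4))*D(17) = (1 - 1*6)*(-(-1 + 17)**2/2) = (1 - 6)*(-1/2*16**2) = -(-5)*256/2 = -5*(-128) = 640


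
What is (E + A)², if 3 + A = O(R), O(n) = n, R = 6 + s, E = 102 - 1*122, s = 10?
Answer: 49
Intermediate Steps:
E = -20 (E = 102 - 122 = -20)
R = 16 (R = 6 + 10 = 16)
A = 13 (A = -3 + 16 = 13)
(E + A)² = (-20 + 13)² = (-7)² = 49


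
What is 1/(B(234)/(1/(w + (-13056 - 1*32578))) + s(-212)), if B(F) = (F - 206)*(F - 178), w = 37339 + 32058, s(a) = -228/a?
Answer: 53/1974800409 ≈ 2.6838e-8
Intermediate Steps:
w = 69397
B(F) = (-206 + F)*(-178 + F)
1/(B(234)/(1/(w + (-13056 - 1*32578))) + s(-212)) = 1/((36668 + 234² - 384*234)/(1/(69397 + (-13056 - 1*32578))) - 228/(-212)) = 1/((36668 + 54756 - 89856)/(1/(69397 + (-13056 - 32578))) - 228*(-1/212)) = 1/(1568/(1/(69397 - 45634)) + 57/53) = 1/(1568/(1/23763) + 57/53) = 1/(1568*23763 + 57/53) = 1/(37260384 + 57/53) = 1/(1974800409/53) = 53/1974800409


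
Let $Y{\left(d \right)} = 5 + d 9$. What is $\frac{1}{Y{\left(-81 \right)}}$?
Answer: $- \frac{1}{724} \approx -0.0013812$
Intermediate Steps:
$Y{\left(d \right)} = 5 + 9 d$
$\frac{1}{Y{\left(-81 \right)}} = \frac{1}{5 + 9 \left(-81\right)} = \frac{1}{5 - 729} = \frac{1}{-724} = - \frac{1}{724}$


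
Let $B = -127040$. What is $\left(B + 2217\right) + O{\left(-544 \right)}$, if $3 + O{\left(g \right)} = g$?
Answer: $-125370$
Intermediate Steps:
$O{\left(g \right)} = -3 + g$
$\left(B + 2217\right) + O{\left(-544 \right)} = \left(-127040 + 2217\right) - 547 = -124823 - 547 = -125370$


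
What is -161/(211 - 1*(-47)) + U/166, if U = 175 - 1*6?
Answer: 4219/10707 ≈ 0.39404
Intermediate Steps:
U = 169 (U = 175 - 6 = 169)
-161/(211 - 1*(-47)) + U/166 = -161/(211 - 1*(-47)) + 169/166 = -161/(211 + 47) + 169*(1/166) = -161/258 + 169/166 = 4219/10707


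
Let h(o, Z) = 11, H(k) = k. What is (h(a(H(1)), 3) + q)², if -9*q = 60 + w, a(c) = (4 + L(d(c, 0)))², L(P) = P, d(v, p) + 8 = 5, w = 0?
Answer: 169/9 ≈ 18.778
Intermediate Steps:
d(v, p) = -3 (d(v, p) = -8 + 5 = -3)
a(c) = 1 (a(c) = (4 - 3)² = 1² = 1)
q = -20/3 (q = -(60 + 0)/9 = -⅑*60 = -20/3 ≈ -6.6667)
(h(a(H(1)), 3) + q)² = (11 - 20/3)² = (13/3)² = 169/9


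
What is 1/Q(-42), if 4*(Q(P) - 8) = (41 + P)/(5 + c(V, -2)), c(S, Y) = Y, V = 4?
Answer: 12/95 ≈ 0.12632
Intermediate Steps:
Q(P) = 137/12 + P/12 (Q(P) = 8 + ((41 + P)/(5 - 2))/4 = 8 + ((41 + P)/3)/4 = 8 + ((41 + P)*(⅓))/4 = 8 + (41/3 + P/3)/4 = 8 + (41/12 + P/12) = 137/12 + P/12)
1/Q(-42) = 1/(137/12 + (1/12)*(-42)) = 1/(137/12 - 7/2) = 1/(95/12) = 12/95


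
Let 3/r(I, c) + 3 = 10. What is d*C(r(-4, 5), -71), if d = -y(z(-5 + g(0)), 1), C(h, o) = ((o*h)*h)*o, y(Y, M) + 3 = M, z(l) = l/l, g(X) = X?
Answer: 90738/49 ≈ 1851.8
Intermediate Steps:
r(I, c) = 3/7 (r(I, c) = 3/(-3 + 10) = 3/7)
z(l) = 1
y(Y, M) = -3 + M
C(h, o) = h**2*o**2 (C(h, o) = ((h*o)*h)*o = (o*h**2)*o = h**2*o**2)
d = 2 (d = -(-3 + 1) = -1*(-2) = 2)
d*C(r(-4, 5), -71) = 2*((3/7)**2*(-71)**2) = 2*((9/49)*5041) = 2*(45369/49) = 90738/49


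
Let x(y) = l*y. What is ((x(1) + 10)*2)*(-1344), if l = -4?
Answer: -16128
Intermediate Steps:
x(y) = -4*y
((x(1) + 10)*2)*(-1344) = ((-4*1 + 10)*2)*(-1344) = ((-4 + 10)*2)*(-1344) = (6*2)*(-1344) = 12*(-1344) = -16128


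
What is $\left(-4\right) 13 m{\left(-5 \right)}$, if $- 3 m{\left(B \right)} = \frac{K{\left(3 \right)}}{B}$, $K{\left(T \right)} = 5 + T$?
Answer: $- \frac{416}{15} \approx -27.733$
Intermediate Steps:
$m{\left(B \right)} = - \frac{8}{3 B}$ ($m{\left(B \right)} = - \frac{\left(5 + 3\right) \frac{1}{B}}{3} = - \frac{8 \frac{1}{B}}{3} = - \frac{8}{3 B}$)
$\left(-4\right) 13 m{\left(-5 \right)} = \left(-4\right) 13 \left(- \frac{8}{3 \left(-5\right)}\right) = - 52 \left(\left(- \frac{8}{3}\right) \left(- \frac{1}{5}\right)\right) = \left(-52\right) \frac{8}{15} = - \frac{416}{15}$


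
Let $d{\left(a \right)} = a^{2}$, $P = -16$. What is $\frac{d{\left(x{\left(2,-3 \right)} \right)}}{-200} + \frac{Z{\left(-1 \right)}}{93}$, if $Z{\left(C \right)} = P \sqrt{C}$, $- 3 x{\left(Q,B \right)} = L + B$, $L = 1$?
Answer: $- \frac{1}{450} - \frac{16 i}{93} \approx -0.0022222 - 0.17204 i$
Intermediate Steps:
$x{\left(Q,B \right)} = - \frac{1}{3} - \frac{B}{3}$ ($x{\left(Q,B \right)} = - \frac{1 + B}{3} = - \frac{1}{3} - \frac{B}{3}$)
$Z{\left(C \right)} = - 16 \sqrt{C}$
$\frac{d{\left(x{\left(2,-3 \right)} \right)}}{-200} + \frac{Z{\left(-1 \right)}}{93} = \frac{\left(- \frac{1}{3} - -1\right)^{2}}{-200} + \frac{\left(-16\right) \sqrt{-1}}{93} = \left(- \frac{1}{3} + 1\right)^{2} \left(- \frac{1}{200}\right) + - 16 i \frac{1}{93} = \left(\frac{2}{3}\right)^{2} \left(- \frac{1}{200}\right) - \frac{16 i}{93} = \frac{4}{9} \left(- \frac{1}{200}\right) - \frac{16 i}{93} = - \frac{1}{450} - \frac{16 i}{93}$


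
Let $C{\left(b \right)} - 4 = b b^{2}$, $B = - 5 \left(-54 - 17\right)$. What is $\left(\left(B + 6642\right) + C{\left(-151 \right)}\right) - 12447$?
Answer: $-3448397$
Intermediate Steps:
$B = 355$ ($B = \left(-5\right) \left(-71\right) = 355$)
$C{\left(b \right)} = 4 + b^{3}$ ($C{\left(b \right)} = 4 + b b^{2} = 4 + b^{3}$)
$\left(\left(B + 6642\right) + C{\left(-151 \right)}\right) - 12447 = \left(\left(355 + 6642\right) + \left(4 + \left(-151\right)^{3}\right)\right) - 12447 = \left(6997 + \left(4 - 3442951\right)\right) - 12447 = \left(6997 - 3442947\right) - 12447 = -3435950 - 12447 = -3448397$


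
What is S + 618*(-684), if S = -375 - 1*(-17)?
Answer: -423070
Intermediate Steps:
S = -358 (S = -375 + 17 = -358)
S + 618*(-684) = -358 + 618*(-684) = -358 - 422712 = -423070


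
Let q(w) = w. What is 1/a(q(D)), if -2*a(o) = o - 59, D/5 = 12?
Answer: -2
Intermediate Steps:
D = 60 (D = 5*12 = 60)
a(o) = 59/2 - o/2 (a(o) = -(o - 59)/2 = -(-59 + o)/2 = 59/2 - o/2)
1/a(q(D)) = 1/(59/2 - ½*60) = 1/(59/2 - 30) = 1/(-½) = -2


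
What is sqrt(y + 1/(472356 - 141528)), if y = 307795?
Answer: sqrt(8421822582814527)/165414 ≈ 554.79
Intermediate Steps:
sqrt(y + 1/(472356 - 141528)) = sqrt(307795 + 1/(472356 - 141528)) = sqrt(307795 + 1/330828) = sqrt(101827204261/330828) = sqrt(8421822582814527)/165414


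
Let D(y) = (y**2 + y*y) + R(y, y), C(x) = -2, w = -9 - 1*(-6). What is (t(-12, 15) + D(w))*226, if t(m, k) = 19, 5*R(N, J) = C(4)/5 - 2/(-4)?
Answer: 209163/25 ≈ 8366.5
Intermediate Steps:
w = -3 (w = -9 + 6 = -3)
R(N, J) = 1/50 (R(N, J) = (-2/5 - 2/(-4))/5 = (-2*1/5 - 2*(-1/4))/5 = (-2/5 + 1/2)/5 = (1/5)*(1/10) = 1/50)
D(y) = 1/50 + 2*y**2 (D(y) = (y**2 + y*y) + 1/50 = (y**2 + y**2) + 1/50 = 2*y**2 + 1/50 = 1/50 + 2*y**2)
(t(-12, 15) + D(w))*226 = (19 + (1/50 + 2*(-3)**2))*226 = (19 + (1/50 + 2*9))*226 = (19 + (1/50 + 18))*226 = (19 + 901/50)*226 = (1851/50)*226 = 209163/25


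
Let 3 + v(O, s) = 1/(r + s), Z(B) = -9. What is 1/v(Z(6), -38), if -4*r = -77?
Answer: -75/229 ≈ -0.32751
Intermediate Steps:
r = 77/4 (r = -¼*(-77) = 77/4 ≈ 19.250)
v(O, s) = -3 + 1/(77/4 + s)
1/v(Z(6), -38) = 1/((-227 - 12*(-38))/(77 + 4*(-38))) = 1/((-227 + 456)/(77 - 152)) = 1/(229/(-75)) = 1/(-1/75*229) = 1/(-229/75) = -75/229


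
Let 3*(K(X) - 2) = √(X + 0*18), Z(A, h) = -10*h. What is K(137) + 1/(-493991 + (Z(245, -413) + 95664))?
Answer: 788393/394197 + √137/3 ≈ 5.9016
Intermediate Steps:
K(X) = 2 + √X/3 (K(X) = 2 + √(X + 0*18)/3 = 2 + √(X + 0)/3 = 2 + √X/3)
K(137) + 1/(-493991 + (Z(245, -413) + 95664)) = (2 + √137/3) + 1/(-493991 + (-10*(-413) + 95664)) = (2 + √137/3) + 1/(-493991 + (4130 + 95664)) = (2 + √137/3) + 1/(-493991 + 99794) = (2 + √137/3) + 1/(-394197) = (2 + √137/3) - 1/394197 = 788393/394197 + √137/3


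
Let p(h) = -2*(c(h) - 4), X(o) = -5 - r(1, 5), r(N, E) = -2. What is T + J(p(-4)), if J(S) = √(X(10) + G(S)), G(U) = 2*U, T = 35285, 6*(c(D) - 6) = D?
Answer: 35285 + 5*I*√3/3 ≈ 35285.0 + 2.8868*I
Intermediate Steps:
c(D) = 6 + D/6
X(o) = -3 (X(o) = -5 - 1*(-2) = -5 + 2 = -3)
p(h) = -4 - h/3 (p(h) = -2*((6 + h/6) - 4) = -2*(2 + h/6) = -4 - h/3)
J(S) = √(-3 + 2*S)
T + J(p(-4)) = 35285 + √(-3 + 2*(-4 - ⅓*(-4))) = 35285 + √(-3 + 2*(-4 + 4/3)) = 35285 + √(-3 + 2*(-8/3)) = 35285 + √(-3 - 16/3) = 35285 + √(-25/3) = 35285 + 5*I*√3/3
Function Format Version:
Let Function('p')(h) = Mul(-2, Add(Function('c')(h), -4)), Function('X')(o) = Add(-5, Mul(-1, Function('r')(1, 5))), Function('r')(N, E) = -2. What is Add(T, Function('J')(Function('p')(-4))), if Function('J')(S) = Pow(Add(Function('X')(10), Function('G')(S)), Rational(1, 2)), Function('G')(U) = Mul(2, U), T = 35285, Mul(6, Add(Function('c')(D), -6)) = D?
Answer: Add(35285, Mul(Rational(5, 3), I, Pow(3, Rational(1, 2)))) ≈ Add(35285., Mul(2.8868, I))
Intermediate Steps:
Function('c')(D) = Add(6, Mul(Rational(1, 6), D))
Function('X')(o) = -3 (Function('X')(o) = Add(-5, Mul(-1, -2)) = Add(-5, 2) = -3)
Function('p')(h) = Add(-4, Mul(Rational(-1, 3), h)) (Function('p')(h) = Mul(-2, Add(Add(6, Mul(Rational(1, 6), h)), -4)) = Mul(-2, Add(2, Mul(Rational(1, 6), h))) = Add(-4, Mul(Rational(-1, 3), h)))
Function('J')(S) = Pow(Add(-3, Mul(2, S)), Rational(1, 2))
Add(T, Function('J')(Function('p')(-4))) = Add(35285, Pow(Add(-3, Mul(2, Add(-4, Mul(Rational(-1, 3), -4)))), Rational(1, 2))) = Add(35285, Pow(Add(-3, Mul(2, Add(-4, Rational(4, 3)))), Rational(1, 2))) = Add(35285, Pow(Add(-3, Mul(2, Rational(-8, 3))), Rational(1, 2))) = Add(35285, Pow(Add(-3, Rational(-16, 3)), Rational(1, 2))) = Add(35285, Pow(Rational(-25, 3), Rational(1, 2))) = Add(35285, Mul(Rational(5, 3), I, Pow(3, Rational(1, 2))))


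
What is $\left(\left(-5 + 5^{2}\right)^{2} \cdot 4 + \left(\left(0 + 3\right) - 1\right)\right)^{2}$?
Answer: $2566404$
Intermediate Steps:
$\left(\left(-5 + 5^{2}\right)^{2} \cdot 4 + \left(\left(0 + 3\right) - 1\right)\right)^{2} = \left(\left(-5 + 25\right)^{2} \cdot 4 + \left(3 - 1\right)\right)^{2} = \left(20^{2} \cdot 4 + 2\right)^{2} = \left(400 \cdot 4 + 2\right)^{2} = \left(1600 + 2\right)^{2} = 1602^{2} = 2566404$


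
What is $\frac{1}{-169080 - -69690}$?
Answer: $- \frac{1}{99390} \approx -1.0061 \cdot 10^{-5}$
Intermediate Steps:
$\frac{1}{-169080 - -69690} = \frac{1}{-169080 + 69690} = \frac{1}{-99390} = - \frac{1}{99390}$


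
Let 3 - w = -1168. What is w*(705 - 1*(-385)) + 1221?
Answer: 1277611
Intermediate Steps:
w = 1171 (w = 3 - 1*(-1168) = 3 + 1168 = 1171)
w*(705 - 1*(-385)) + 1221 = 1171*(705 - 1*(-385)) + 1221 = 1171*(705 + 385) + 1221 = 1171*1090 + 1221 = 1276390 + 1221 = 1277611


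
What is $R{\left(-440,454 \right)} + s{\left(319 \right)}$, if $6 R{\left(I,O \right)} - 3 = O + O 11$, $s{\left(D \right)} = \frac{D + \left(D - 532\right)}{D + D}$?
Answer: $\frac{579729}{638} \approx 908.67$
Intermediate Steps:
$s{\left(D \right)} = \frac{-532 + 2 D}{2 D}$ ($s{\left(D \right)} = \frac{D + \left(-532 + D\right)}{2 D} = \left(-532 + 2 D\right) \frac{1}{2 D} = \frac{-532 + 2 D}{2 D}$)
$R{\left(I,O \right)} = \frac{1}{2} + 2 O$ ($R{\left(I,O \right)} = \frac{1}{2} + \frac{O + O 11}{6} = \frac{1}{2} + \frac{O + 11 O}{6} = \frac{1}{2} + \frac{12 O}{6} = \frac{1}{2} + 2 O$)
$R{\left(-440,454 \right)} + s{\left(319 \right)} = \left(\frac{1}{2} + 2 \cdot 454\right) + \frac{-266 + 319}{319} = \left(\frac{1}{2} + 908\right) + \frac{1}{319} \cdot 53 = \frac{1817}{2} + \frac{53}{319} = \frac{579729}{638}$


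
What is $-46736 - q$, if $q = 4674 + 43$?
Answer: $-51453$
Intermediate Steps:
$q = 4717$
$-46736 - q = -46736 - 4717 = -51453$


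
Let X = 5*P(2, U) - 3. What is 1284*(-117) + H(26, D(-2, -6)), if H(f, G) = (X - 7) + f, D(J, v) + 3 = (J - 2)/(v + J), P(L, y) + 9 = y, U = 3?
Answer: -150242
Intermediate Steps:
P(L, y) = -9 + y
X = -33 (X = 5*(-9 + 3) - 3 = 5*(-6) - 3 = -30 - 3 = -33)
D(J, v) = -3 + (-2 + J)/(J + v) (D(J, v) = -3 + (J - 2)/(v + J) = -3 + (-2 + J)/(J + v))
H(f, G) = -40 + f (H(f, G) = (-33 - 7) + f = -40 + f)
1284*(-117) + H(26, D(-2, -6)) = 1284*(-117) + (-40 + 26) = -150228 - 14 = -150242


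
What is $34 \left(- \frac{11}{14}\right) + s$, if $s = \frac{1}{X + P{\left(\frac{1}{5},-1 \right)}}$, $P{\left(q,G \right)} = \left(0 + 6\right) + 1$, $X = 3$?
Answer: $- \frac{1863}{70} \approx -26.614$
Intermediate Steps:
$P{\left(q,G \right)} = 7$ ($P{\left(q,G \right)} = 6 + 1 = 7$)
$s = \frac{1}{10}$ ($s = \frac{1}{3 + 7} = \frac{1}{10} \approx 0.1$)
$34 \left(- \frac{11}{14}\right) + s = 34 \left(- \frac{11}{14}\right) + \frac{1}{10} = - \frac{187}{7} + \frac{1}{10} = - \frac{1863}{70}$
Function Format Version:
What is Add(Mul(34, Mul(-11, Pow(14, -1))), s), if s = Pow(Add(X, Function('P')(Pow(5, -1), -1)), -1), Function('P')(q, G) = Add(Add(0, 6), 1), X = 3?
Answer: Rational(-1863, 70) ≈ -26.614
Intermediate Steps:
Function('P')(q, G) = 7 (Function('P')(q, G) = Add(6, 1) = 7)
s = Rational(1, 10) (s = Pow(Add(3, 7), -1) = Pow(10, -1) = Rational(1, 10) ≈ 0.10000)
Add(Mul(34, Mul(-11, Pow(14, -1))), s) = Add(Mul(34, Mul(-11, Pow(14, -1))), Rational(1, 10)) = Add(Mul(34, Mul(-11, Rational(1, 14))), Rational(1, 10)) = Add(Mul(34, Rational(-11, 14)), Rational(1, 10)) = Add(Rational(-187, 7), Rational(1, 10)) = Rational(-1863, 70)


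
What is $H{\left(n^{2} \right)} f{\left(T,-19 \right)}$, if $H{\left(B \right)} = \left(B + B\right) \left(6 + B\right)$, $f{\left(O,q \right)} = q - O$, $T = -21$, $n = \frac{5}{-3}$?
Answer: $\frac{7900}{81} \approx 97.531$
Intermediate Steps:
$n = - \frac{5}{3}$ ($n = 5 \left(- \frac{1}{3}\right) = - \frac{5}{3} \approx -1.6667$)
$H{\left(B \right)} = 2 B \left(6 + B\right)$
$H{\left(n^{2} \right)} f{\left(T,-19 \right)} = 2 \left(- \frac{5}{3}\right)^{2} \left(6 + \left(- \frac{5}{3}\right)^{2}\right) \left(-19 - -21\right) = 2 \cdot \frac{25}{9} \left(6 + \frac{25}{9}\right) \left(-19 + 21\right) = 2 \cdot \frac{25}{9} \cdot \frac{79}{9} \cdot 2 = \frac{3950}{81} \cdot 2 = \frac{7900}{81}$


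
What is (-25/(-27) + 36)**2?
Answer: 994009/729 ≈ 1363.5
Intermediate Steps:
(-25/(-27) + 36)**2 = (-25*(-1/27) + 36)**2 = (25/27 + 36)**2 = (997/27)**2 = 994009/729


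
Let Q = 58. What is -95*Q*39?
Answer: -214890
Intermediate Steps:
-95*Q*39 = -95*58*39 = -5510*39 = -214890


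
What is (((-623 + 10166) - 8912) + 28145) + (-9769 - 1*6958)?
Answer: 12049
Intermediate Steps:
(((-623 + 10166) - 8912) + 28145) + (-9769 - 1*6958) = ((9543 - 8912) + 28145) + (-9769 - 6958) = (631 + 28145) - 16727 = 28776 - 16727 = 12049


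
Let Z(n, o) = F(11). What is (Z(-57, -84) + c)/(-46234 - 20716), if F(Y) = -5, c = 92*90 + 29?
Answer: -4152/33475 ≈ -0.12403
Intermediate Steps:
c = 8309 (c = 8280 + 29 = 8309)
Z(n, o) = -5
(Z(-57, -84) + c)/(-46234 - 20716) = (-5 + 8309)/(-46234 - 20716) = 8304/(-66950) = 8304*(-1/66950) = -4152/33475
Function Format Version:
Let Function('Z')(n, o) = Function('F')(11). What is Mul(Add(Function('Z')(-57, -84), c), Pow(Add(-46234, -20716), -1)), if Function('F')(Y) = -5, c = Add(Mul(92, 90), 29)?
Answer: Rational(-4152, 33475) ≈ -0.12403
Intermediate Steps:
c = 8309 (c = Add(8280, 29) = 8309)
Function('Z')(n, o) = -5
Mul(Add(Function('Z')(-57, -84), c), Pow(Add(-46234, -20716), -1)) = Mul(Add(-5, 8309), Pow(Add(-46234, -20716), -1)) = Mul(8304, Pow(-66950, -1)) = Mul(8304, Rational(-1, 66950)) = Rational(-4152, 33475)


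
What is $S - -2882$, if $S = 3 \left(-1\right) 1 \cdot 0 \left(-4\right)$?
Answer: $2882$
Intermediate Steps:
$S = 0$ ($S = - 3 \cdot 0 \left(-4\right) = \left(-3\right) 0 = 0$)
$S - -2882 = 0 - -2882 = 0 + 2882 = 2882$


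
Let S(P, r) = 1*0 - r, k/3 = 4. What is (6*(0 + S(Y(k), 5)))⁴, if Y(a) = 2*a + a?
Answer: 810000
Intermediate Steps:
k = 12 (k = 3*4 = 12)
Y(a) = 3*a
S(P, r) = -r (S(P, r) = 0 - r = -r)
(6*(0 + S(Y(k), 5)))⁴ = (6*(0 - 1*5))⁴ = (6*(0 - 5))⁴ = (6*(-5))⁴ = (-30)⁴ = 810000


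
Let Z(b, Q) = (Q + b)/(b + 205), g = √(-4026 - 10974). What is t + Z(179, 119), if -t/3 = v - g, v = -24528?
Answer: 14128277/192 + 150*I*√6 ≈ 73585.0 + 367.42*I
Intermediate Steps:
g = 50*I*√6 (g = √(-15000) = 50*I*√6 ≈ 122.47*I)
Z(b, Q) = (Q + b)/(205 + b)
t = 73584 + 150*I*√6 (t = -3*(-24528 - 50*I*√6) = 73584 + 150*I*√6 ≈ 73584.0 + 367.42*I)
t + Z(179, 119) = (73584 + 150*I*√6) + (119 + 179)/(205 + 179) = (73584 + 150*I*√6) + 298/384 = (73584 + 150*I*√6) + (1/384)*298 = (73584 + 150*I*√6) + 149/192 = 14128277/192 + 150*I*√6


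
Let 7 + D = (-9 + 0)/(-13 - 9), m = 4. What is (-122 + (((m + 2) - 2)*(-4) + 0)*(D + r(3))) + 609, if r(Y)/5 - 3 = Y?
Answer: 1237/11 ≈ 112.45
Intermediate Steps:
r(Y) = 15 + 5*Y
D = -145/22 (D = -7 + (-9 + 0)/(-13 - 9) = -7 - 9/(-22) = -7 - 9*(-1/22) = -7 + 9/22 = -145/22 ≈ -6.5909)
(-122 + (((m + 2) - 2)*(-4) + 0)*(D + r(3))) + 609 = (-122 + (((4 + 2) - 2)*(-4) + 0)*(-145/22 + (15 + 5*3))) + 609 = (-122 + ((6 - 2)*(-4) + 0)*(-145/22 + (15 + 15))) + 609 = (-122 + (4*(-4) + 0)*(-145/22 + 30)) + 609 = (-122 + (-16 + 0)*(515/22)) + 609 = (-122 - 16*515/22) + 609 = (-122 - 4120/11) + 609 = -5462/11 + 609 = 1237/11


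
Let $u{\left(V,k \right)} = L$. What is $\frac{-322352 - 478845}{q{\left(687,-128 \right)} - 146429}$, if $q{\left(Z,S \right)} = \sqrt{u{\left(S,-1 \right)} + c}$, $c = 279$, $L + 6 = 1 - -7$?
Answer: $\frac{117318475513}{21441451760} + \frac{801197 \sqrt{281}}{21441451760} \approx 5.4722$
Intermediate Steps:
$L = 2$ ($L = -6 + \left(1 - -7\right) = -6 + \left(1 + 7\right) = -6 + 8 = 2$)
$u{\left(V,k \right)} = 2$
$q{\left(Z,S \right)} = \sqrt{281}$ ($q{\left(Z,S \right)} = \sqrt{2 + 279} = \sqrt{281}$)
$\frac{-322352 - 478845}{q{\left(687,-128 \right)} - 146429} = \frac{-322352 - 478845}{\sqrt{281} - 146429} = - \frac{801197}{-146429 + \sqrt{281}}$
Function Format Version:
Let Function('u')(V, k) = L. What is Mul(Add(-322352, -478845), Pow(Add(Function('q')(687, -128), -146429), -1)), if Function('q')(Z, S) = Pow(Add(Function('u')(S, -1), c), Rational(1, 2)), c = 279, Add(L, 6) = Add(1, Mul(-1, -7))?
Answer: Add(Rational(117318475513, 21441451760), Mul(Rational(801197, 21441451760), Pow(281, Rational(1, 2)))) ≈ 5.4722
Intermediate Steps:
L = 2 (L = Add(-6, Add(1, Mul(-1, -7))) = Add(-6, Add(1, 7)) = Add(-6, 8) = 2)
Function('u')(V, k) = 2
Function('q')(Z, S) = Pow(281, Rational(1, 2)) (Function('q')(Z, S) = Pow(Add(2, 279), Rational(1, 2)) = Pow(281, Rational(1, 2)))
Mul(Add(-322352, -478845), Pow(Add(Function('q')(687, -128), -146429), -1)) = Mul(Add(-322352, -478845), Pow(Add(Pow(281, Rational(1, 2)), -146429), -1)) = Mul(-801197, Pow(Add(-146429, Pow(281, Rational(1, 2))), -1))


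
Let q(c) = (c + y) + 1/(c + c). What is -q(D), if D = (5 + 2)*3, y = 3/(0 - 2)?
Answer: -410/21 ≈ -19.524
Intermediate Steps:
y = -3/2 (y = 3/(-2) = 3*(-½) = -3/2 ≈ -1.5000)
D = 21 (D = 7*3 = 21)
q(c) = -3/2 + c + 1/(2*c) (q(c) = (c - 3/2) + 1/(c + c) = (-3/2 + c) + 1/(2*c) = -3/2 + c + 1/(2*c))
-q(D) = -(-3/2 + 21 + (½)/21) = -(-3/2 + 21 + (½)*(1/21)) = -(-3/2 + 21 + 1/42) = -1*410/21 = -410/21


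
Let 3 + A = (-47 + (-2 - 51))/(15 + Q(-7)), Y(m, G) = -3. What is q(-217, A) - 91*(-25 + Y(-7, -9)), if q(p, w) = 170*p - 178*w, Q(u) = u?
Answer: -31583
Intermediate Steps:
A = -31/2 (A = -3 + (-47 + (-2 - 51))/(15 - 7) = -3 + (-47 - 53)/8 = -3 - 100*⅛ = -3 - 25/2 = -31/2 ≈ -15.500)
q(p, w) = -178*w + 170*p
q(-217, A) - 91*(-25 + Y(-7, -9)) = (-178*(-31/2) + 170*(-217)) - 91*(-25 - 3) = (2759 - 36890) - 91*(-28) = -34131 - 1*(-2548) = -34131 + 2548 = -31583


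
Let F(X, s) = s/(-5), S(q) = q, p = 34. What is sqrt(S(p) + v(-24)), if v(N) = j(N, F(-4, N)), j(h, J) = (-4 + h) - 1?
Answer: sqrt(5) ≈ 2.2361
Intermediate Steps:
F(X, s) = -s/5 (F(X, s) = s*(-1/5) = -s/5)
j(h, J) = -5 + h
v(N) = -5 + N
sqrt(S(p) + v(-24)) = sqrt(34 + (-5 - 24)) = sqrt(34 - 29) = sqrt(5)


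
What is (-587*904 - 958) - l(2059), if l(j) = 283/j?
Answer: -1094577037/2059 ≈ -5.3161e+5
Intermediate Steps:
(-587*904 - 958) - l(2059) = (-587*904 - 958) - 283/2059 = (-530648 - 958) - 283/2059 = -531606 - 1*283/2059 = -531606 - 283/2059 = -1094577037/2059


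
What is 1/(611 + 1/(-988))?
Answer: 988/603667 ≈ 0.0016367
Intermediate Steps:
1/(611 + 1/(-988)) = 1/(611 - 1/988) = 1/(603667/988) = 988/603667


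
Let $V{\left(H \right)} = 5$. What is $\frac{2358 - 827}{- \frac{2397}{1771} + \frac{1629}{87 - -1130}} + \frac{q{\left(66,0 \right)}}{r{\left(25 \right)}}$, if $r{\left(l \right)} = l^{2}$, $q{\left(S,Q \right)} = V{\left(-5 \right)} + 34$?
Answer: $- \frac{412471626043}{4023750} \approx -1.0251 \cdot 10^{5}$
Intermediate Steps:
$q{\left(S,Q \right)} = 39$ ($q{\left(S,Q \right)} = 5 + 34 = 39$)
$\frac{2358 - 827}{- \frac{2397}{1771} + \frac{1629}{87 - -1130}} + \frac{q{\left(66,0 \right)}}{r{\left(25 \right)}} = \frac{2358 - 827}{- \frac{2397}{1771} + \frac{1629}{87 - -1130}} + \frac{39}{25^{2}} = \frac{2358 - 827}{\left(-2397\right) \frac{1}{1771} + \frac{1629}{87 + 1130}} + \frac{39}{625} = \frac{1531}{- \frac{2397}{1771} + \frac{1629}{1217}} + 39 \cdot \frac{1}{625} = \frac{1531}{- \frac{2397}{1771} + 1629 \cdot \frac{1}{1217}} + \frac{39}{625} = \frac{1531}{- \frac{2397}{1771} + \frac{1629}{1217}} + \frac{39}{625} = \frac{1531}{- \frac{32190}{2155307}} + \frac{39}{625} = 1531 \left(- \frac{2155307}{32190}\right) + \frac{39}{625} = - \frac{3299775017}{32190} + \frac{39}{625} = - \frac{412471626043}{4023750}$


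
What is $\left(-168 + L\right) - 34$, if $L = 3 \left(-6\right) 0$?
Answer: $-202$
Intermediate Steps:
$L = 0$ ($L = \left(-18\right) 0 = 0$)
$\left(-168 + L\right) - 34 = \left(-168 + 0\right) - 34 = -168 - 34 = -202$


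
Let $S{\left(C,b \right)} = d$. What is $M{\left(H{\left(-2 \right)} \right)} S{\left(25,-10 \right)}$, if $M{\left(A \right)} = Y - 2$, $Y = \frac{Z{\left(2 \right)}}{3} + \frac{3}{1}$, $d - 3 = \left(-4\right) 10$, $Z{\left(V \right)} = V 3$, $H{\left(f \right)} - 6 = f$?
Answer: $-111$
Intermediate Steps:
$H{\left(f \right)} = 6 + f$
$Z{\left(V \right)} = 3 V$
$d = -37$ ($d = 3 - 40 = -37$)
$S{\left(C,b \right)} = -37$
$Y = 5$ ($Y = \frac{3 \cdot 2}{3} + \frac{3}{1} = 6 \cdot \frac{1}{3} + 3 \cdot 1 = 2 + 3 = 5$)
$M{\left(A \right)} = 3$ ($M{\left(A \right)} = 5 - 2 = 3$)
$M{\left(H{\left(-2 \right)} \right)} S{\left(25,-10 \right)} = 3 \left(-37\right) = -111$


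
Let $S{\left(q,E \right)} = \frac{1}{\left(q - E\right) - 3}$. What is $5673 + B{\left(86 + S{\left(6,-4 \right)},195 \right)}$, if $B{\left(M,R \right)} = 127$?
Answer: $5800$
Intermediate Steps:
$S{\left(q,E \right)} = \frac{1}{-3 + q - E}$
$5673 + B{\left(86 + S{\left(6,-4 \right)},195 \right)} = 5673 + 127 = 5800$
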